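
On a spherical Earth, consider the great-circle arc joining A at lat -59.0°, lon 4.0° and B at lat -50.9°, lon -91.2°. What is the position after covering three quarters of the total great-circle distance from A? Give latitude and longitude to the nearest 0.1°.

≈ lat -59.4°, lon -74.6°

Convert each endpoint to a unit vector on the sphere (x = cos φ cos λ, y = cos φ sin λ, z = sin φ).
The central angle between the endpoints is δ = arccos(p₁·p₂) ≈ 0.882 rad (50.5°).
Interpolate at f = 3/4 with slerp weights a = sin((1−f)δ)/sin δ ≈ 0.283, b = sin(fδ)/sin δ ≈ 0.796.
p = a·p₁ + b·p₂ ≈ (0.135, -0.492, -0.860); φ = arcsin(p_z) ≈ -59.35°, λ = atan2(p_y, p_x) ≈ -74.64°.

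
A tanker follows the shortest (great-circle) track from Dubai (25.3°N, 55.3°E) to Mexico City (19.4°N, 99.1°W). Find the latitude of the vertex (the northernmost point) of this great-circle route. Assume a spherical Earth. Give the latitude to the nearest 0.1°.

≈ 61.8°N

The great circle lies in the plane with unit normal n̂ = (p₁ × p₂)/|p₁ × p₂|.
Here n̂_z ≈ -0.473; the vertex latitude is φ_max = arccos|n̂_z| ≈ 61.8°.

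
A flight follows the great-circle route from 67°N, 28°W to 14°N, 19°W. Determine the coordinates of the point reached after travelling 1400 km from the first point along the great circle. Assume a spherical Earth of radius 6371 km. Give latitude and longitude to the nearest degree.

≈ 55°N, 24°W

The haversine formula gives a central angle δ ≈ 0.931 rad (53.3°) between the endpoints. The total great-circle distance is δ·R ≈ 0.931 × 6371 ≈ 5930 km, so the target fraction is f = 1400/5930 ≈ 0.236.
Interpolate at f ≈ 0.236 with slerp weights a = sin((1−f)δ)/sin δ ≈ 0.814, b = sin(fδ)/sin δ ≈ 0.272.
p = a·p₁ + b·p₂ ≈ (0.530, -0.235, 0.815); φ = arcsin(p_z) ≈ 54.56°, λ = atan2(p_y, p_x) ≈ -23.92°.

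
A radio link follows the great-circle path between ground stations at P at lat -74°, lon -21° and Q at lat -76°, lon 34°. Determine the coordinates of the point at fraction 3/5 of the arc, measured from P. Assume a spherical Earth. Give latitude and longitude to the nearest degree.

≈ lat -77°, lon 11°

From cos δ = sin φ₁ sin φ₂ + cos φ₁ cos φ₂ cos Δλ, the central angle is δ ≈ 0.242 rad (13.8°).
Interpolate at f = 3/5 with slerp weights a = sin((1−f)δ)/sin δ ≈ 0.403, b = sin(fδ)/sin δ ≈ 0.604.
p = a·p₁ + b·p₂ ≈ (0.225, 0.042, -0.973); φ = arcsin(p_z) ≈ -76.78°, λ = atan2(p_y, p_x) ≈ 10.54°.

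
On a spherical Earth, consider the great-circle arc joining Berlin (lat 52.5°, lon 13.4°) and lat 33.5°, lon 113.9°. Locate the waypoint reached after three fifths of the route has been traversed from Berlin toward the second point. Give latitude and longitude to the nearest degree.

≈ lat 52°, lon 85°

Convert each endpoint to a unit vector on the sphere (x = cos φ cos λ, y = cos φ sin λ, z = sin φ).
The central angle between the endpoints is δ = arccos(p₁·p₂) ≈ 1.218 rad (69.8°).
Interpolate at f = 3/5 with slerp weights a = sin((1−f)δ)/sin δ ≈ 0.499, b = sin(fδ)/sin δ ≈ 0.711.
p = a·p₁ + b·p₂ ≈ (0.055, 0.613, 0.788); φ = arcsin(p_z) ≈ 52.04°, λ = atan2(p_y, p_x) ≈ 84.86°.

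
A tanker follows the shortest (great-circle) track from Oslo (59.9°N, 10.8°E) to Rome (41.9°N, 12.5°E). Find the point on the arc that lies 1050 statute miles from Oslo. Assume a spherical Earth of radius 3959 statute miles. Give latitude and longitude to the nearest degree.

Convert each endpoint to a unit vector on the sphere (x = cos φ cos λ, y = cos φ sin λ, z = sin φ).
The central angle between the endpoints is δ = arccos(p₁·p₂) ≈ 0.315 rad (18.0°). The total great-circle distance is δ·R ≈ 0.315 × 3959 ≈ 1246 mi, so the target fraction is f = 1050/1246 ≈ 0.843.
Interpolate at f ≈ 0.843 with slerp weights a = sin((1−f)δ)/sin δ ≈ 0.160, b = sin(fδ)/sin δ ≈ 0.847.
p = a·p₁ + b·p₂ ≈ (0.694, 0.151, 0.704); φ = arcsin(p_z) ≈ 44.73°, λ = atan2(p_y, p_x) ≈ 12.31°.

≈ (45°N, 12°E)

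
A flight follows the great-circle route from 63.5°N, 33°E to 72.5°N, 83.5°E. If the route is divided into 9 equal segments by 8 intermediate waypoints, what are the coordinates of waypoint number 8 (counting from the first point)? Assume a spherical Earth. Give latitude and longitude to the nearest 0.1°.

≈ 72.4°N, 76.1°E

The haversine formula gives a central angle δ ≈ 0.351 rad (20.1°) between the endpoints.
Interpolate at f = 8/9 with slerp weights a = sin((1−f)δ)/sin δ ≈ 0.113, b = sin(fδ)/sin δ ≈ 0.893.
p = a·p₁ + b·p₂ ≈ (0.073, 0.294, 0.953); φ = arcsin(p_z) ≈ 72.35°, λ = atan2(p_y, p_x) ≈ 76.10°.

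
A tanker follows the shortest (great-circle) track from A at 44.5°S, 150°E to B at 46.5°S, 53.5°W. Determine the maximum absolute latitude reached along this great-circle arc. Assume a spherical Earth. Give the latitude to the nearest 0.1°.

The great circle lies in the plane with unit normal n̂ = (p₁ × p₂)/|p₁ × p₂|.
Here n̂_z ≈ +0.196; the vertex latitude is φ_max = arccos|n̂_z| ≈ 78.7°.
Check via Clairaut: cos φ_max = |cos φ₁| · sin C = cos(44.5°)·sin(164.0°) ≈ 0.196, again giving ≈ 78.7°.

≈ 78.7°S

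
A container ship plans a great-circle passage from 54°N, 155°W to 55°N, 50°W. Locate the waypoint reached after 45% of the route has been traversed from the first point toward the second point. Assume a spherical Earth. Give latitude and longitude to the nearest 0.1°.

Write both endpoints as unit vectors p₁, p₂ with components (cos φ cos λ, cos φ sin λ, sin φ).
The central angle between the endpoints is δ = arccos(p₁·p₂) ≈ 0.958 rad (54.9°).
Interpolate at f = 0.45 with slerp weights a = sin((1−f)δ)/sin δ ≈ 0.615, b = sin(fδ)/sin δ ≈ 0.511.
p = a·p₁ + b·p₂ ≈ (-0.139, -0.377, 0.916); φ = arcsin(p_z) ≈ 66.30°, λ = atan2(p_y, p_x) ≈ -110.25°.

≈ 66.3°N, 110.2°W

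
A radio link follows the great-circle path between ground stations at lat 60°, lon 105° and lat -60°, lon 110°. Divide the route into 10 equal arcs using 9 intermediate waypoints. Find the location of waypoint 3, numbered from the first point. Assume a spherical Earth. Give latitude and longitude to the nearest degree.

Convert each endpoint to a unit vector on the sphere (x = cos φ cos λ, y = cos φ sin λ, z = sin φ).
The central angle between the endpoints is δ = arccos(p₁·p₂) ≈ 2.095 rad (120.1°).
Interpolate at f = 3/10 with slerp weights a = sin((1−f)δ)/sin δ ≈ 1.149, b = sin(fδ)/sin δ ≈ 0.679.
p = a·p₁ + b·p₂ ≈ (-0.265, 0.874, 0.407); φ = arcsin(p_z) ≈ 24.00°, λ = atan2(p_y, p_x) ≈ 106.86°.

≈ lat 24°, lon 107°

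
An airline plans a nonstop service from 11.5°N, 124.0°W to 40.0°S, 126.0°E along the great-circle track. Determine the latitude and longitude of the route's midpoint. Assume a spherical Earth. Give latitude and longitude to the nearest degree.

≈ 24°S, 169°W

Write both endpoints as unit vectors p₁, p₂ with components (cos φ cos λ, cos φ sin λ, sin φ).
The central angle between the endpoints is δ = arccos(p₁·p₂) ≈ 1.966 rad (112.6°).
Interpolate at f = 1/2 with slerp weights a = sin((1−f)δ)/sin δ ≈ 0.902, b = sin(fδ)/sin δ ≈ 0.902.
p = a·p₁ + b·p₂ ≈ (-0.900, -0.174, -0.400); φ = arcsin(p_z) ≈ -23.56°, λ = atan2(p_y, p_x) ≈ -169.08°.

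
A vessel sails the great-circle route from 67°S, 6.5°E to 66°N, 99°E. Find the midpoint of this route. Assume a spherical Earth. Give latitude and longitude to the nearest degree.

Write both endpoints as unit vectors p₁, p₂ with components (cos φ cos λ, cos φ sin λ, sin φ).
The central angle between the endpoints is δ = arccos(p₁·p₂) ≈ 2.583 rad (148.0°).
Interpolate at f = 1/2 with slerp weights a = sin((1−f)δ)/sin δ ≈ 1.813, b = sin(fδ)/sin δ ≈ 1.813.
p = a·p₁ + b·p₂ ≈ (0.588, 0.808, -0.013); φ = arcsin(p_z) ≈ -0.72°, λ = atan2(p_y, p_x) ≈ 53.95°.

≈ 1°S, 54°E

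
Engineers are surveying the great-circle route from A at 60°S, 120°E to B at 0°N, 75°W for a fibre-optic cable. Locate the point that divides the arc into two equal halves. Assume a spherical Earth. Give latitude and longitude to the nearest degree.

≈ 58°S, 89°W

The haversine formula gives a central angle δ ≈ 2.075 rad (118.9°) between the endpoints.
Interpolate at f = 1/2 with slerp weights a = sin((1−f)δ)/sin δ ≈ 0.983, b = sin(fδ)/sin δ ≈ 0.983.
p = a·p₁ + b·p₂ ≈ (0.009, -0.524, -0.852); φ = arcsin(p_z) ≈ -58.39°, λ = atan2(p_y, p_x) ≈ -89.05°.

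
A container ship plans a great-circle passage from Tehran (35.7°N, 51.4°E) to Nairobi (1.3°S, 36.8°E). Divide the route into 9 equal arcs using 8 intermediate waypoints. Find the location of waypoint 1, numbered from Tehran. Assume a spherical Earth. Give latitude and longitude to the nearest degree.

Convert each endpoint to a unit vector on the sphere (x = cos φ cos λ, y = cos φ sin λ, z = sin φ).
The central angle between the endpoints is δ = arccos(p₁·p₂) ≈ 0.688 rad (39.4°).
Interpolate at f = 1/9 with slerp weights a = sin((1−f)δ)/sin δ ≈ 0.904, b = sin(fδ)/sin δ ≈ 0.120.
p = a·p₁ + b·p₂ ≈ (0.554, 0.646, 0.525); φ = arcsin(p_z) ≈ 31.66°, λ = atan2(p_y, p_x) ≈ 49.36°.

≈ 32°N, 49°E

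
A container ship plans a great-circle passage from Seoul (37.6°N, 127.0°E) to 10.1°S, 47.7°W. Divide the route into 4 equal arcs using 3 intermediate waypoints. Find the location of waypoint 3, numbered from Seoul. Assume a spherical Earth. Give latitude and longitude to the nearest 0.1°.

Write both endpoints as unit vectors p₁, p₂ with components (cos φ cos λ, cos φ sin λ, sin φ).
The central angle between the endpoints is δ = arccos(p₁·p₂) ≈ 2.654 rad (152.1°).
Interpolate at f = 3/4 with slerp weights a = sin((1−f)δ)/sin δ ≈ 1.316, b = sin(fδ)/sin δ ≈ 1.951.
p = a·p₁ + b·p₂ ≈ (0.665, -0.588, 0.461); φ = arcsin(p_z) ≈ 27.44°, λ = atan2(p_y, p_x) ≈ -41.47°.

≈ 27.4°N, 41.5°W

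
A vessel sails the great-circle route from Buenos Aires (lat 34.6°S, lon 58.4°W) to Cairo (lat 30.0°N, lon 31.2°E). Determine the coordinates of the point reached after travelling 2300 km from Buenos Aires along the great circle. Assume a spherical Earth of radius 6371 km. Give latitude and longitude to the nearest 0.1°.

The haversine formula gives a central angle δ ≈ 1.853 rad (106.2°) between the endpoints. The total great-circle distance is δ·R ≈ 1.853 × 6371 ≈ 11809 km, so the target fraction is f = 2300/11809 ≈ 0.195.
Interpolate at f ≈ 0.195 with slerp weights a = sin((1−f)δ)/sin δ ≈ 1.038, b = sin(fδ)/sin δ ≈ 0.368.
p = a·p₁ + b·p₂ ≈ (0.720, -0.563, -0.406); φ = arcsin(p_z) ≈ -23.93°, λ = atan2(p_y, p_x) ≈ -38.01°.

≈ lat 23.9°S, lon 38.0°W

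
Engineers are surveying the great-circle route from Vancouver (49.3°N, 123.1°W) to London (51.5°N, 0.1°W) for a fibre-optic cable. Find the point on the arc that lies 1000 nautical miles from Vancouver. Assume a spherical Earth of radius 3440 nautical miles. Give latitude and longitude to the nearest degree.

Write both endpoints as unit vectors p₁, p₂ with components (cos φ cos λ, cos φ sin λ, sin φ).
The central angle between the endpoints is δ = arccos(p₁·p₂) ≈ 1.189 rad (68.1°). The total great-circle distance is δ·R ≈ 1.189 × 3440 ≈ 4091 nmi, so the target fraction is f = 1000/4091 ≈ 0.244.
Interpolate at f ≈ 0.244 with slerp weights a = sin((1−f)δ)/sin δ ≈ 0.843, b = sin(fδ)/sin δ ≈ 0.309.
p = a·p₁ + b·p₂ ≈ (-0.108, -0.461, 0.881); φ = arcsin(p_z) ≈ 61.75°, λ = atan2(p_y, p_x) ≈ -103.19°.

≈ (62°N, 103°W)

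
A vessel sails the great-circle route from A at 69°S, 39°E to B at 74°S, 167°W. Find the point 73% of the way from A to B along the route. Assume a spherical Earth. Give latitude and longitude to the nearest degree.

≈ 83°S, 172°E

Write both endpoints as unit vectors p₁, p₂ with components (cos φ cos λ, cos φ sin λ, sin φ).
The central angle between the endpoints is δ = arccos(p₁·p₂) ≈ 0.629 rad (36.0°).
Interpolate at f = 0.73 with slerp weights a = sin((1−f)δ)/sin δ ≈ 0.287, b = sin(fδ)/sin δ ≈ 0.753.
p = a·p₁ + b·p₂ ≈ (-0.122, 0.018, -0.992); φ = arcsin(p_z) ≈ -82.90°, λ = atan2(p_y, p_x) ≈ 171.59°.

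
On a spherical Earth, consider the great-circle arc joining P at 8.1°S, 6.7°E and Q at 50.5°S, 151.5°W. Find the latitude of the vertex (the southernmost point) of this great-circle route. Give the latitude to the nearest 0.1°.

≈ 74.6°S

The great circle lies in the plane with unit normal n̂ = (p₁ × p₂)/|p₁ × p₂|.
Here n̂_z ≈ -0.266; the vertex latitude is φ_max = arccos|n̂_z| ≈ 74.6°.
Check via Clairaut: cos φ_max = |cos φ₁| · sin C = cos(8.1°)·sin(164.4°) ≈ 0.266, again giving ≈ 74.6°.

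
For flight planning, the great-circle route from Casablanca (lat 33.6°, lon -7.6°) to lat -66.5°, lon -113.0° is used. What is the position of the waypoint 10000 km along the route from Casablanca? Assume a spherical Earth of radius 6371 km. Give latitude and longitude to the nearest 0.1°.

≈ lat -46.9°, lon -52.1°

Convert each endpoint to a unit vector on the sphere (x = cos φ cos λ, y = cos φ sin λ, z = sin φ).
The central angle between the endpoints is δ = arccos(p₁·p₂) ≈ 2.209 rad (126.6°). The total great-circle distance is δ·R ≈ 2.209 × 6371 ≈ 14073 km, so the target fraction is f = 10000/14073 ≈ 0.711.
Interpolate at f ≈ 0.711 with slerp weights a = sin((1−f)δ)/sin δ ≈ 0.743, b = sin(fδ)/sin δ ≈ 1.245.
p = a·p₁ + b·p₂ ≈ (0.419, -0.539, -0.731); φ = arcsin(p_z) ≈ -46.94°, λ = atan2(p_y, p_x) ≈ -52.11°.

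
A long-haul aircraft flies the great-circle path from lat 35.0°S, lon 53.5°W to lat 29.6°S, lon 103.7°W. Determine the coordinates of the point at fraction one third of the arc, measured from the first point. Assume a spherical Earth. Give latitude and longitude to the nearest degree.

≈ lat 36°S, lon 71°W

Write both endpoints as unit vectors p₁, p₂ with components (cos φ cos λ, cos φ sin λ, sin φ).
The central angle between the endpoints is δ = arccos(p₁·p₂) ≈ 0.739 rad (42.3°).
Interpolate at f = 1/3 with slerp weights a = sin((1−f)δ)/sin δ ≈ 0.702, b = sin(fδ)/sin δ ≈ 0.362.
p = a·p₁ + b·p₂ ≈ (0.268, -0.768, -0.582); φ = arcsin(p_z) ≈ -35.56°, λ = atan2(p_y, p_x) ≈ -70.79°.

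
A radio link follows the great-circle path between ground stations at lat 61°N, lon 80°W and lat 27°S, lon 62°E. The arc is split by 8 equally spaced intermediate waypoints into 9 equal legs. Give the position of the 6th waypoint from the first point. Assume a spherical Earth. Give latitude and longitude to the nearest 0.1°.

Convert each endpoint to a unit vector on the sphere (x = cos φ cos λ, y = cos φ sin λ, z = sin φ).
The central angle between the endpoints is δ = arccos(p₁·p₂) ≈ 2.400 rad (137.5°).
Interpolate at f = 6/9 with slerp weights a = sin((1−f)δ)/sin δ ≈ 1.062, b = sin(fδ)/sin δ ≈ 1.480.
p = a·p₁ + b·p₂ ≈ (0.709, 0.657, 0.257); φ = arcsin(p_z) ≈ 14.90°, λ = atan2(p_y, p_x) ≈ 42.85°.

≈ lat 14.9°N, lon 42.8°E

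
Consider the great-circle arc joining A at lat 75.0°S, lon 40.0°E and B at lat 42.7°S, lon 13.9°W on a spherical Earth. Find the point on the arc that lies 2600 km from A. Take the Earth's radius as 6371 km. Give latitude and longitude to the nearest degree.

≈ lat 58°S, lon 4°W

Write both endpoints as unit vectors p₁, p₂ with components (cos φ cos λ, cos φ sin λ, sin φ).
The central angle between the endpoints is δ = arccos(p₁·p₂) ≈ 0.696 rad (39.9°). The total great-circle distance is δ·R ≈ 0.696 × 6371 ≈ 4437 km, so the target fraction is f = 2600/4437 ≈ 0.586.
Interpolate at f ≈ 0.586 with slerp weights a = sin((1−f)δ)/sin δ ≈ 0.443, b = sin(fδ)/sin δ ≈ 0.619.
p = a·p₁ + b·p₂ ≈ (0.529, -0.035, -0.848); φ = arcsin(p_z) ≈ -57.97°, λ = atan2(p_y, p_x) ≈ -3.83°.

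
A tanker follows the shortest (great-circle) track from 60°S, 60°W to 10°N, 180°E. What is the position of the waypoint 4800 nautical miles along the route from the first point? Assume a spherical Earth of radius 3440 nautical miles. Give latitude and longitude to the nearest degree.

The haversine formula gives a central angle δ ≈ 1.979 rad (113.4°) between the endpoints. The total great-circle distance is δ·R ≈ 1.979 × 3440 ≈ 6806 nmi, so the target fraction is f = 4800/6806 ≈ 0.705.
Interpolate at f ≈ 0.705 with slerp weights a = sin((1−f)δ)/sin δ ≈ 0.600, b = sin(fδ)/sin δ ≈ 1.073.
p = a·p₁ + b·p₂ ≈ (-0.906, -0.260, -0.333); φ = arcsin(p_z) ≈ -19.47°, λ = atan2(p_y, p_x) ≈ -164.01°.

≈ 19°S, 164°W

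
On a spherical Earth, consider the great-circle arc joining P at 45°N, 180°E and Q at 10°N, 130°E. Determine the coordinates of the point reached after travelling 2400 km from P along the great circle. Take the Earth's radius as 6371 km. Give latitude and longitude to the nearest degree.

≈ 34°N, 156°E

Convert each endpoint to a unit vector on the sphere (x = cos φ cos λ, y = cos φ sin λ, z = sin φ).
The central angle between the endpoints is δ = arccos(p₁·p₂) ≈ 0.964 rad (55.2°). The total great-circle distance is δ·R ≈ 0.964 × 6371 ≈ 6140 km, so the target fraction is f = 2400/6140 ≈ 0.391.
Interpolate at f ≈ 0.391 with slerp weights a = sin((1−f)δ)/sin δ ≈ 0.674, b = sin(fδ)/sin δ ≈ 0.448.
p = a·p₁ + b·p₂ ≈ (-0.760, 0.338, 0.555); φ = arcsin(p_z) ≈ 33.69°, λ = atan2(p_y, p_x) ≈ 156.04°.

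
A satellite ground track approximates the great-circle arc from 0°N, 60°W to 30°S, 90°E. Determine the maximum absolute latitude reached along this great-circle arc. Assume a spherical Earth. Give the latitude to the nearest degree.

The great circle lies in the plane with unit normal n̂ = (p₁ × p₂)/|p₁ × p₂|.
Here n̂_z ≈ +0.655; the vertex latitude is φ_max = arccos|n̂_z| ≈ 49.1°.

≈ 49°S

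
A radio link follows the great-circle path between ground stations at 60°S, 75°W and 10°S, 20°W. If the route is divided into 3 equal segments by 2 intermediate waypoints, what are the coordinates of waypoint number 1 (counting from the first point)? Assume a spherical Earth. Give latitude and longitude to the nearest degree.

≈ 46°S, 47°W

Write both endpoints as unit vectors p₁, p₂ with components (cos φ cos λ, cos φ sin λ, sin φ).
The central angle between the endpoints is δ = arccos(p₁·p₂) ≈ 1.123 rad (64.4°).
Interpolate at f = 1/3 with slerp weights a = sin((1−f)δ)/sin δ ≈ 0.755, b = sin(fδ)/sin δ ≈ 0.406.
p = a·p₁ + b·p₂ ≈ (0.473, -0.501, -0.724); φ = arcsin(p_z) ≈ -46.42°, λ = atan2(p_y, p_x) ≈ -46.66°.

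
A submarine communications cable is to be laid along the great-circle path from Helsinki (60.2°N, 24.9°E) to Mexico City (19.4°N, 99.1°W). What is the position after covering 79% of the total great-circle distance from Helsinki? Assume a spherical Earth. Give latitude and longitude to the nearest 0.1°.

≈ 36.1°N, 89.7°W

Write both endpoints as unit vectors p₁, p₂ with components (cos φ cos λ, cos φ sin λ, sin φ).
The central angle between the endpoints is δ = arccos(p₁·p₂) ≈ 1.545 rad (88.5°).
Interpolate at f = 0.79 with slerp weights a = sin((1−f)δ)/sin δ ≈ 0.319, b = sin(fδ)/sin δ ≈ 0.940.
p = a·p₁ + b·p₂ ≈ (0.004, -0.808, 0.589); φ = arcsin(p_z) ≈ 36.07°, λ = atan2(p_y, p_x) ≈ -89.75°.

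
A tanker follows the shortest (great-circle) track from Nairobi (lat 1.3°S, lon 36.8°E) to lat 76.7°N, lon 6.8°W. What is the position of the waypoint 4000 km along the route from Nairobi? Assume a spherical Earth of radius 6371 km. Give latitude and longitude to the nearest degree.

From cos δ = sin φ₁ sin φ₂ + cos φ₁ cos φ₂ cos Δλ, the central angle is δ ≈ 1.426 rad (81.7°). The total great-circle distance is δ·R ≈ 1.426 × 6371 ≈ 9084 km, so the target fraction is f = 4000/9084 ≈ 0.440.
Interpolate at f ≈ 0.440 with slerp weights a = sin((1−f)δ)/sin δ ≈ 0.724, b = sin(fδ)/sin δ ≈ 0.594.
p = a·p₁ + b·p₂ ≈ (0.715, 0.417, 0.561); φ = arcsin(p_z) ≈ 34.15°, λ = atan2(p_y, p_x) ≈ 30.27°.

≈ lat 34°N, lon 30°E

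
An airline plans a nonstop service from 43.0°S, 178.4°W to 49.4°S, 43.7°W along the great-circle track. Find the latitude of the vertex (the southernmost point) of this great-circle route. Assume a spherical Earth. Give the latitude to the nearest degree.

≈ 70°S

The great circle lies in the plane with unit normal n̂ = (p₁ × p₂)/|p₁ × p₂|.
Here n̂_z ≈ +0.344; the vertex latitude is φ_max = arccos|n̂_z| ≈ 69.9°.
Check via Clairaut: cos φ_max = |cos φ₁| · sin C = cos(43.0°)·sin(151.9°) ≈ 0.344, again giving ≈ 69.9°.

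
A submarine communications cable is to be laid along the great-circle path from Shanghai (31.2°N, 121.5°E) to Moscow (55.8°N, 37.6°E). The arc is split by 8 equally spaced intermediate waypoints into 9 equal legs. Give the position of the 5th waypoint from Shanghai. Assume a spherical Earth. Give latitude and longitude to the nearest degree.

≈ (53°N, 85°E)

Write both endpoints as unit vectors p₁, p₂ with components (cos φ cos λ, cos φ sin λ, sin φ).
The central angle between the endpoints is δ = arccos(p₁·p₂) ≈ 1.071 rad (61.3°).
Interpolate at f = 5/9 with slerp weights a = sin((1−f)δ)/sin δ ≈ 0.522, b = sin(fδ)/sin δ ≈ 0.639.
p = a·p₁ + b·p₂ ≈ (0.051, 0.600, 0.799); φ = arcsin(p_z) ≈ 52.99°, λ = atan2(p_y, p_x) ≈ 85.13°.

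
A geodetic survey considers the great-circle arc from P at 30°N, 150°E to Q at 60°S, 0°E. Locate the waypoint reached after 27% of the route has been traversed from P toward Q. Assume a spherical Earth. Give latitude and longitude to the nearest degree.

≈ 6°S, 134°E

Write both endpoints as unit vectors p₁, p₂ with components (cos φ cos λ, cos φ sin λ, sin φ).
The central angle between the endpoints is δ = arccos(p₁·p₂) ≈ 2.512 rad (143.9°).
Interpolate at f = 0.27 with slerp weights a = sin((1−f)δ)/sin δ ≈ 1.639, b = sin(fδ)/sin δ ≈ 1.065.
p = a·p₁ + b·p₂ ≈ (-0.697, 0.710, -0.103); φ = arcsin(p_z) ≈ -5.89°, λ = atan2(p_y, p_x) ≈ 134.48°.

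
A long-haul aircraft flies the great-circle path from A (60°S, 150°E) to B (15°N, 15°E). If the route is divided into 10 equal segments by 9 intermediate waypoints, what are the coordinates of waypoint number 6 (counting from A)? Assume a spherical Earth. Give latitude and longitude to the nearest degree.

Write both endpoints as unit vectors p₁, p₂ with components (cos φ cos λ, cos φ sin λ, sin φ).
The central angle between the endpoints is δ = arccos(p₁·p₂) ≈ 2.172 rad (124.4°).
Interpolate at f = 6/10 with slerp weights a = sin((1−f)δ)/sin δ ≈ 0.926, b = sin(fδ)/sin δ ≈ 1.169.
p = a·p₁ + b·p₂ ≈ (0.690, 0.524, -0.499); φ = arcsin(p_z) ≈ -29.95°, λ = atan2(p_y, p_x) ≈ 37.20°.

≈ (30°S, 37°E)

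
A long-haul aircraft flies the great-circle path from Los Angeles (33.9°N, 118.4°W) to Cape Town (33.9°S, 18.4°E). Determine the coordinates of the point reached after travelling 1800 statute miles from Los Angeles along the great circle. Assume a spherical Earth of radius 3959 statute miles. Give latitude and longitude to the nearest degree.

The haversine formula gives a central angle δ ≈ 2.521 rad (144.4°) between the endpoints. The total great-circle distance is δ·R ≈ 2.521 × 3959 ≈ 9979 mi, so the target fraction is f = 1800/9979 ≈ 0.180.
Interpolate at f ≈ 0.180 with slerp weights a = sin((1−f)δ)/sin δ ≈ 1.512, b = sin(fδ)/sin δ ≈ 0.755.
p = a·p₁ + b·p₂ ≈ (-0.003, -0.906, 0.422); φ = arcsin(p_z) ≈ 24.99°, λ = atan2(p_y, p_x) ≈ -90.16°.

≈ 25°N, 90°W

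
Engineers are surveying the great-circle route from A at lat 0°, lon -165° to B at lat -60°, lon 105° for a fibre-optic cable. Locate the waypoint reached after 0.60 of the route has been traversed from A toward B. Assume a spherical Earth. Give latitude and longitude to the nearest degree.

Convert each endpoint to a unit vector on the sphere (x = cos φ cos λ, y = cos φ sin λ, z = sin φ).
The central angle between the endpoints is δ = arccos(p₁·p₂) ≈ 1.571 rad (90.0°).
Interpolate at f = 0.60 with slerp weights a = sin((1−f)δ)/sin δ ≈ 0.588, b = sin(fδ)/sin δ ≈ 0.809.
p = a·p₁ + b·p₂ ≈ (-0.672, 0.239, -0.701); φ = arcsin(p_z) ≈ -44.48°, λ = atan2(p_y, p_x) ≈ 160.46°.

≈ lat -44°, lon 160°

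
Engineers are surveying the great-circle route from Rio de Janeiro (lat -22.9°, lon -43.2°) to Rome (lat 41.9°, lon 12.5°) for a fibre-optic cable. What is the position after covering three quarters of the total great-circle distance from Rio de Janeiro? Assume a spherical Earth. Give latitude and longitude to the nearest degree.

From cos δ = sin φ₁ sin φ₂ + cos φ₁ cos φ₂ cos Δλ, the central angle is δ ≈ 1.444 rad (82.7°).
Interpolate at f = 3/4 with slerp weights a = sin((1−f)δ)/sin δ ≈ 0.356, b = sin(fδ)/sin δ ≈ 0.891.
p = a·p₁ + b·p₂ ≈ (0.886, -0.081, 0.456); φ = arcsin(p_z) ≈ 27.14°, λ = atan2(p_y, p_x) ≈ -5.23°.

≈ lat 27°, lon -5°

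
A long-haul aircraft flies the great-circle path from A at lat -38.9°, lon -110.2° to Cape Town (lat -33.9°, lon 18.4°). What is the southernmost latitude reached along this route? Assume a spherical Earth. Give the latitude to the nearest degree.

The great circle lies in the plane with unit normal n̂ = (p₁ × p₂)/|p₁ × p₂|.
Here n̂_z ≈ +0.506; the vertex latitude is φ_max = arccos|n̂_z| ≈ 59.6°.

≈ -60°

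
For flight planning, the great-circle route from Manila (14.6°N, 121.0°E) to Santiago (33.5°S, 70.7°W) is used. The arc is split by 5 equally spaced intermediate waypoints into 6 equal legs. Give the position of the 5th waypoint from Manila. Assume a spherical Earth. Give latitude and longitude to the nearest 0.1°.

Write both endpoints as unit vectors p₁, p₂ with components (cos φ cos λ, cos φ sin λ, sin φ).
The central angle between the endpoints is δ = arccos(p₁·p₂) ≈ 2.763 rad (158.3°).
Interpolate at f = 5/6 with slerp weights a = sin((1−f)δ)/sin δ ≈ 1.204, b = sin(fδ)/sin δ ≈ 2.014.
p = a·p₁ + b·p₂ ≈ (-0.045, -0.587, -0.808); φ = arcsin(p_z) ≈ -53.94°, λ = atan2(p_y, p_x) ≈ -94.36°.

≈ 53.9°S, 94.4°W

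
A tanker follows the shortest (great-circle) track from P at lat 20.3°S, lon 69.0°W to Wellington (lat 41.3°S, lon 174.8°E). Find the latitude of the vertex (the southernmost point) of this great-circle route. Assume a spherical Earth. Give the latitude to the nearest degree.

The great circle lies in the plane with unit normal n̂ = (p₁ × p₂)/|p₁ × p₂|.
Here n̂_z ≈ -0.634; the vertex latitude is φ_max = arccos|n̂_z| ≈ 50.6°.

≈ 51°S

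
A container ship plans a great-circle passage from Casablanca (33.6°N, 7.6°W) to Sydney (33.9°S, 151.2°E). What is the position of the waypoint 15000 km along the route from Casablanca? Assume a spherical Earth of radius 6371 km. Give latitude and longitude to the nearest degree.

Write both endpoints as unit vectors p₁, p₂ with components (cos φ cos λ, cos φ sin λ, sin φ).
The central angle between the endpoints is δ = arccos(p₁·p₂) ≈ 2.834 rad (162.4°). The total great-circle distance is δ·R ≈ 2.834 × 6371 ≈ 18058 km, so the target fraction is f = 15000/18058 ≈ 0.831.
Interpolate at f ≈ 0.831 with slerp weights a = sin((1−f)δ)/sin δ ≈ 1.527, b = sin(fδ)/sin δ ≈ 2.343.
p = a·p₁ + b·p₂ ≈ (-0.443, 0.769, -0.461); φ = arcsin(p_z) ≈ -27.48°, λ = atan2(p_y, p_x) ≈ 119.96°.

≈ (27°S, 120°E)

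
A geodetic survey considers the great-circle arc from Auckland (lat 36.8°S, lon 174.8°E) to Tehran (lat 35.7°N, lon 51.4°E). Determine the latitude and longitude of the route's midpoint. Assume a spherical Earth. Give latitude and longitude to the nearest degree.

≈ lat 1°S, lon 112°E

Convert each endpoint to a unit vector on the sphere (x = cos φ cos λ, y = cos φ sin λ, z = sin φ).
The central angle between the endpoints is δ = arccos(p₁·p₂) ≈ 2.357 rad (135.0°).
Interpolate at f = 1/2 with slerp weights a = sin((1−f)δ)/sin δ ≈ 1.307, b = sin(fδ)/sin δ ≈ 1.307.
p = a·p₁ + b·p₂ ≈ (-0.380, 0.925, -0.020); φ = arcsin(p_z) ≈ -1.16°, λ = atan2(p_y, p_x) ≈ 112.35°.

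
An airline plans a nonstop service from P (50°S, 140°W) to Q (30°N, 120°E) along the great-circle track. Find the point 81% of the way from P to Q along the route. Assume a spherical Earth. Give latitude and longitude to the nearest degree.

≈ (13°N, 137°E)

Convert each endpoint to a unit vector on the sphere (x = cos φ cos λ, y = cos φ sin λ, z = sin φ).
The central angle between the endpoints is δ = arccos(p₁·p₂) ≈ 2.071 rad (118.7°).
Interpolate at f = 0.81 with slerp weights a = sin((1−f)δ)/sin δ ≈ 0.437, b = sin(fδ)/sin δ ≈ 1.133.
p = a·p₁ + b·p₂ ≈ (-0.706, 0.669, 0.232); φ = arcsin(p_z) ≈ 13.41°, λ = atan2(p_y, p_x) ≈ 136.52°.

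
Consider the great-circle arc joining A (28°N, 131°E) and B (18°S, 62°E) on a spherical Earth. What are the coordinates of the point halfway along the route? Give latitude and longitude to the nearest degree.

From cos δ = sin φ₁ sin φ₂ + cos φ₁ cos φ₂ cos Δλ, the central angle is δ ≈ 1.414 rad (81.0°).
Interpolate at f = 1/2 with slerp weights a = sin((1−f)δ)/sin δ ≈ 0.658, b = sin(fδ)/sin δ ≈ 0.658.
p = a·p₁ + b·p₂ ≈ (-0.087, 0.991, 0.106); φ = arcsin(p_z) ≈ 6.06°, λ = atan2(p_y, p_x) ≈ 95.04°.

≈ (6°N, 95°E)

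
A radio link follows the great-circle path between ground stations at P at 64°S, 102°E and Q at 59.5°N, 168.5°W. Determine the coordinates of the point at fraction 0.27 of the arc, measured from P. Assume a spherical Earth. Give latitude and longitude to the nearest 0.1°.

≈ 33.1°S, 137.9°E

From cos δ = sin φ₁ sin φ₂ + cos φ₁ cos φ₂ cos Δλ, the central angle is δ ≈ 2.454 rad (140.6°).
Interpolate at f = 0.27 with slerp weights a = sin((1−f)δ)/sin δ ≈ 1.537, b = sin(fδ)/sin δ ≈ 0.969.
p = a·p₁ + b·p₂ ≈ (-0.622, 0.561, -0.547); φ = arcsin(p_z) ≈ -33.14°, λ = atan2(p_y, p_x) ≈ 137.95°.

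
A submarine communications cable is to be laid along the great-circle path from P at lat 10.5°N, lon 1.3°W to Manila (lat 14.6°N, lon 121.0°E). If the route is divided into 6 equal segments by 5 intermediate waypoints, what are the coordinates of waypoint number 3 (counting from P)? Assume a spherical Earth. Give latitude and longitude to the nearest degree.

From cos δ = sin φ₁ sin φ₂ + cos φ₁ cos φ₂ cos Δλ, the central angle is δ ≈ 2.052 rad (117.5°).
Interpolate at f = 3/6 with slerp weights a = sin((1−f)δ)/sin δ ≈ 0.964, b = sin(fδ)/sin δ ≈ 0.964.
p = a·p₁ + b·p₂ ≈ (0.467, 0.779, 0.419); φ = arcsin(p_z) ≈ 24.76°, λ = atan2(p_y, p_x) ≈ 59.02°.

≈ lat 25°N, lon 59°E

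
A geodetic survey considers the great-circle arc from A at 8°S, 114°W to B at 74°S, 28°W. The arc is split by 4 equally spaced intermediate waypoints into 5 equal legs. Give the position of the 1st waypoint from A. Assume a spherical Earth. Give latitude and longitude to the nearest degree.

≈ 24°S, 109°W

The haversine formula gives a central angle δ ≈ 1.417 rad (81.2°) between the endpoints.
Interpolate at f = 1/5 with slerp weights a = sin((1−f)δ)/sin δ ≈ 0.917, b = sin(fδ)/sin δ ≈ 0.283.
p = a·p₁ + b·p₂ ≈ (-0.300, -0.866, -0.400); φ = arcsin(p_z) ≈ -23.56°, λ = atan2(p_y, p_x) ≈ -109.13°.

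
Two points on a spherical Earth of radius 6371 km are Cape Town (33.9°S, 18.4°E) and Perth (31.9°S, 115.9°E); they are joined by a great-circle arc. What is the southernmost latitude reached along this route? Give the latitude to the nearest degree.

≈ 44°S

The great circle lies in the plane with unit normal n̂ = (p₁ × p₂)/|p₁ × p₂|.
Here n̂_z ≈ +0.713; the vertex latitude is φ_max = arccos|n̂_z| ≈ 44.5°.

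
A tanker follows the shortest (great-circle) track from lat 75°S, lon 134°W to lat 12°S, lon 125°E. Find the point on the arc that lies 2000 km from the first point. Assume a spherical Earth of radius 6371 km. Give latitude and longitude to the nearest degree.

Convert each endpoint to a unit vector on the sphere (x = cos φ cos λ, y = cos φ sin λ, z = sin φ).
The central angle between the endpoints is δ = arccos(p₁·p₂) ≈ 1.418 rad (81.2°). The total great-circle distance is δ·R ≈ 1.418 × 6371 ≈ 9032 km, so the target fraction is f = 2000/9032 ≈ 0.221.
Interpolate at f ≈ 0.221 with slerp weights a = sin((1−f)δ)/sin δ ≈ 0.903, b = sin(fδ)/sin δ ≈ 0.312.
p = a·p₁ + b·p₂ ≈ (-0.338, 0.082, -0.938); φ = arcsin(p_z) ≈ -69.66°, λ = atan2(p_y, p_x) ≈ 166.33°.

≈ lat 70°S, lon 166°E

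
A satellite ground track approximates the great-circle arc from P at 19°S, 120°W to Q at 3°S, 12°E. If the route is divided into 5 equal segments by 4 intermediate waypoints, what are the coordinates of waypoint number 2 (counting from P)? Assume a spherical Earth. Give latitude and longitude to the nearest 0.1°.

The haversine formula gives a central angle δ ≈ 2.233 rad (127.9°) between the endpoints.
Interpolate at f = 2/5 with slerp weights a = sin((1−f)δ)/sin δ ≈ 1.234, b = sin(fδ)/sin δ ≈ 0.988.
p = a·p₁ + b·p₂ ≈ (0.381, -0.806, -0.454); φ = arcsin(p_z) ≈ -26.97°, λ = atan2(p_y, p_x) ≈ -64.67°.

≈ 27.0°S, 64.7°W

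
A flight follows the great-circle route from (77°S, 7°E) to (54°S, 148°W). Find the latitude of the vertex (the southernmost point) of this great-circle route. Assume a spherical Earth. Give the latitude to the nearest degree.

The great circle lies in the plane with unit normal n̂ = (p₁ × p₂)/|p₁ × p₂|.
Here n̂_z ≈ -0.075; the vertex latitude is φ_max = arccos|n̂_z| ≈ 85.7°.
Check via Clairaut: cos φ_max = |cos φ₁| · sin C = cos(77.0°)·sin(160.5°) ≈ 0.075, again giving ≈ 85.7°.

≈ 86°S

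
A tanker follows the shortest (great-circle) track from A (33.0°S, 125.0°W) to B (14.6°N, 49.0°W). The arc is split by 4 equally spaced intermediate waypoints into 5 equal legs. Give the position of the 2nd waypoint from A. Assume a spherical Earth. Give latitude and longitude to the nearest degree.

Write both endpoints as unit vectors p₁, p₂ with components (cos φ cos λ, cos φ sin λ, sin φ).
The central angle between the endpoints is δ = arccos(p₁·p₂) ≈ 1.512 rad (86.6°).
Interpolate at f = 2/5 with slerp weights a = sin((1−f)δ)/sin δ ≈ 0.789, b = sin(fδ)/sin δ ≈ 0.569.
p = a·p₁ + b·p₂ ≈ (-0.018, -0.958, -0.286); φ = arcsin(p_z) ≈ -16.63°, λ = atan2(p_y, p_x) ≈ -91.08°.

≈ (17°S, 91°W)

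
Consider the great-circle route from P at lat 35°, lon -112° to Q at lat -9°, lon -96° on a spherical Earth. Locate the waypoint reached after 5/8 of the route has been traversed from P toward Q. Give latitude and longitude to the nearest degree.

From cos δ = sin φ₁ sin φ₂ + cos φ₁ cos φ₂ cos Δλ, the central angle is δ ≈ 0.812 rad (46.5°).
Interpolate at f = 5/8 with slerp weights a = sin((1−f)δ)/sin δ ≈ 0.413, b = sin(fδ)/sin δ ≈ 0.670.
p = a·p₁ + b·p₂ ≈ (-0.196, -0.972, 0.132); φ = arcsin(p_z) ≈ 7.60°, λ = atan2(p_y, p_x) ≈ -101.40°.

≈ lat 8°, lon -101°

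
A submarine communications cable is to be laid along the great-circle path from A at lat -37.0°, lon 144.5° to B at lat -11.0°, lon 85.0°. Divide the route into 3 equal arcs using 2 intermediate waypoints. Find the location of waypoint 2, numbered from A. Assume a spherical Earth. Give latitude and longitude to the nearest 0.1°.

From cos δ = sin φ₁ sin φ₂ + cos φ₁ cos φ₂ cos Δλ, the central angle is δ ≈ 1.032 rad (59.2°).
Interpolate at f = 2/3 with slerp weights a = sin((1−f)δ)/sin δ ≈ 0.393, b = sin(fδ)/sin δ ≈ 0.740.
p = a·p₁ + b·p₂ ≈ (-0.192, 0.906, -0.378); φ = arcsin(p_z) ≈ -22.19°, λ = atan2(p_y, p_x) ≈ 101.98°.

≈ lat -22.2°, lon 102.0°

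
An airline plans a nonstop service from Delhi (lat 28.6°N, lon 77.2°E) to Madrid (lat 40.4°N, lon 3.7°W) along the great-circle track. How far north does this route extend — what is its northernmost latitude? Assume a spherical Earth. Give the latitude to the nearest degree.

The great circle lies in the plane with unit normal n̂ = (p₁ × p₂)/|p₁ × p₂|.
Here n̂_z ≈ -0.726; the vertex latitude is φ_max = arccos|n̂_z| ≈ 43.4°.

≈ 43°N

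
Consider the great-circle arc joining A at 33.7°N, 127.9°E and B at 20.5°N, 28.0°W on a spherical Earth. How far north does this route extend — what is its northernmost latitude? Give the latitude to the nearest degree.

The great circle lies in the plane with unit normal n̂ = (p₁ × p₂)/|p₁ × p₂|.
Here n̂_z ≈ -0.372; the vertex latitude is φ_max = arccos|n̂_z| ≈ 68.2°.

≈ 68°N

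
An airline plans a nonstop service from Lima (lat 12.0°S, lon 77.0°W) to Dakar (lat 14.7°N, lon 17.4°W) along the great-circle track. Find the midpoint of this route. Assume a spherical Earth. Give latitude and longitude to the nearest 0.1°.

Write both endpoints as unit vectors p₁, p₂ with components (cos φ cos λ, cos φ sin λ, sin φ).
The central angle between the endpoints is δ = arccos(p₁·p₂) ≈ 1.131 rad (64.8°).
Interpolate at f = 1/2 with slerp weights a = sin((1−f)δ)/sin δ ≈ 0.592, b = sin(fδ)/sin δ ≈ 0.592.
p = a·p₁ + b·p₂ ≈ (0.677, -0.736, 0.027); φ = arcsin(p_z) ≈ 1.56°, λ = atan2(p_y, p_x) ≈ -47.38°.

≈ lat 1.6°N, lon 47.4°W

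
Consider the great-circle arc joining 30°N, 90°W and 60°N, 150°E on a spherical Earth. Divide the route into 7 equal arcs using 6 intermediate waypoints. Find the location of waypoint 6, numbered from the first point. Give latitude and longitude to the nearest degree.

≈ 66°N, 171°E

Convert each endpoint to a unit vector on the sphere (x = cos φ cos λ, y = cos φ sin λ, z = sin φ).
The central angle between the endpoints is δ = arccos(p₁·p₂) ≈ 1.353 rad (77.5°).
Interpolate at f = 6/7 with slerp weights a = sin((1−f)δ)/sin δ ≈ 0.197, b = sin(fδ)/sin δ ≈ 0.939.
p = a·p₁ + b·p₂ ≈ (-0.407, 0.064, 0.911); φ = arcsin(p_z) ≈ 65.70°, λ = atan2(p_y, p_x) ≈ 171.00°.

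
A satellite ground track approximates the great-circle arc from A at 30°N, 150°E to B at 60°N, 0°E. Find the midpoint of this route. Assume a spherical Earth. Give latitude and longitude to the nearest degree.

≈ 70°N, 120°E

From cos δ = sin φ₁ sin φ₂ + cos φ₁ cos φ₂ cos Δλ, the central angle is δ ≈ 1.513 rad (86.7°).
Interpolate at f = 1/2 with slerp weights a = sin((1−f)δ)/sin δ ≈ 0.687, b = sin(fδ)/sin δ ≈ 0.687.
p = a·p₁ + b·p₂ ≈ (-0.172, 0.298, 0.939); φ = arcsin(p_z) ≈ 69.90°, λ = atan2(p_y, p_x) ≈ 120.00°.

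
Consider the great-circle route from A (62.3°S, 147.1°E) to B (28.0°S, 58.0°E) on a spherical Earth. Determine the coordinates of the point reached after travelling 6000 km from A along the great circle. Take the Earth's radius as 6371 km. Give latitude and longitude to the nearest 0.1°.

≈ (37.3°S, 65.1°E)

From cos δ = sin φ₁ sin φ₂ + cos φ₁ cos φ₂ cos Δλ, the central angle is δ ≈ 1.135 rad (65.0°). The total great-circle distance is δ·R ≈ 1.135 × 6371 ≈ 7231 km, so the target fraction is f = 6000/7231 ≈ 0.830.
Interpolate at f ≈ 0.830 with slerp weights a = sin((1−f)δ)/sin δ ≈ 0.212, b = sin(fδ)/sin δ ≈ 0.892.
p = a·p₁ + b·p₂ ≈ (0.335, 0.721, -0.606); φ = arcsin(p_z) ≈ -37.32°, λ = atan2(p_y, p_x) ≈ 65.11°.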